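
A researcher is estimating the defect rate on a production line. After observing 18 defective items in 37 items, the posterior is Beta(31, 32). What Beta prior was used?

Beta(13, 13)

Under Beta–binomial conjugacy the posterior parameters are (α+s, β+f).
Subtract the data counts: 31−18=13, 32−19=13.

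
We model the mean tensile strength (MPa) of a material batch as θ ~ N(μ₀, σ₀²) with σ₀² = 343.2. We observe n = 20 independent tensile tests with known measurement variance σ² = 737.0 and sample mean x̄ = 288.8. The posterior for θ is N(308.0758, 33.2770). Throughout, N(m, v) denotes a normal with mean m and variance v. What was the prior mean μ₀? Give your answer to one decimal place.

With known observation variance, the Normal–Normal posterior has precision τ_n = τ₀ + n/σ² and mean μ_n = (τ₀μ₀ + (n/σ²)x̄)/τ_n.
Here τ₀ = 1/343.2 = 0.002914 and τ_data = 20/737.0 = 0.027137, so τ_n = 0.030051.
Rearranging for μ₀: μ₀ = (μ_n·τ_n − τ_data·x̄)/τ₀ = (308.0758·0.030051 − 0.027137·288.8) / 0.002914 = 1.420820/0.002914 ≈ 487.6.

μ₀ = 487.6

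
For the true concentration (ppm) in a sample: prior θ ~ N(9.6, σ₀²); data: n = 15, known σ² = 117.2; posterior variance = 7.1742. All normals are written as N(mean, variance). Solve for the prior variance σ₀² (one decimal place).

σ₀² = 87.7

For the Normal–Normal model with known σ², precisions add: τ_n = τ₀ + n/σ².
So 1/σ₀² = 1/7.1742 − 15/117.2 = 0.139388 − 0.127986 = 0.011402.
Hence σ₀² = 1/0.011402 ≈ 87.7.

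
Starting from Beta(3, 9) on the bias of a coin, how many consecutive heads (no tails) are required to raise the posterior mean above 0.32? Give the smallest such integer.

k = 2

After k heads and 0 tails the posterior is Beta(3+k, 9), with mean (3+k)/(3+9+k).
Set (3+k)/(12+k) > 0.32 and solve: k > (0.32·12 − 3)/(1 − 0.32) = 1.235.
The smallest integer exceeding 1.235 is 2, and checking k=2: (5)/(14) = 0.3571 > 0.32.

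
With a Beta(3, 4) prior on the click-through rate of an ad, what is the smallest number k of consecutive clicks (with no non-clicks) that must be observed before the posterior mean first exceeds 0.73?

k = 8

After k clicks and 0 non-clicks the posterior is Beta(3+k, 4), with mean (3+k)/(3+4+k).
Set (3+k)/(7+k) > 0.73 and solve: k > (0.73·7 − 3)/(1 − 0.73) = 7.815.
The smallest integer exceeding 7.815 is 8.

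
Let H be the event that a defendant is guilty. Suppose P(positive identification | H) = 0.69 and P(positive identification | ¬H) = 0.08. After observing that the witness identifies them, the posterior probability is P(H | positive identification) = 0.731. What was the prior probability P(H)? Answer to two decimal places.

P(H) = 0.24

In odds form, posterior odds = prior odds × likelihood ratio, so prior odds = posterior odds ÷ LR.
Posterior odds = 0.731/(1−0.731) = 2.7175. LR = 0.69/0.08 = 8.6250.
Prior odds = 2.7175/8.6250 = 0.3151, so P(H) = 0.3151/(1+0.3151) ≈ 0.24.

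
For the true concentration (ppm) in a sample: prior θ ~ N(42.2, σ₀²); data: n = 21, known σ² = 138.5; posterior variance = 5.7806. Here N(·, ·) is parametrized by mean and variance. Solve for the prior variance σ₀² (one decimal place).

For the Normal–Normal model with known σ², precisions add: τ_n = τ₀ + n/σ².
So 1/σ₀² = 1/5.7806 − 21/138.5 = 0.172992 − 0.151625 = 0.021367.
Hence σ₀² = 1/0.021367 ≈ 46.8.

σ₀² = 46.8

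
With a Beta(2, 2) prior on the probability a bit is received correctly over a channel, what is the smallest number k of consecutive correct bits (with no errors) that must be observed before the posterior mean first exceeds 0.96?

After k correct bits and 0 errors the posterior is Beta(2+k, 2), with mean (2+k)/(2+2+k).
Set (2+k)/(4+k) > 0.96 and solve: k > (0.96·4 − 2)/(1 − 0.96) = 46.000.
The smallest integer exceeding 46.000 is 47, and checking k=47: (49)/(51) = 0.9608 > 0.96.

k = 47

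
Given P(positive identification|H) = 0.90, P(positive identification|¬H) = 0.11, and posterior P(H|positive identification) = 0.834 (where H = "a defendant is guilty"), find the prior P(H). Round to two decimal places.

P(H) = 0.38

Bayes' rule in odds form gives O(H|E) = O(H)·[P(E|H)/P(E|¬H)], hence O(H) = O(H|E)/LR.
Posterior odds = 0.834/(1−0.834) = 5.0241. LR = 0.90/0.11 = 8.1818.
Prior odds = 5.0241/8.1818 = 0.6141, so P(H) = 0.6141/(1+0.6141) ≈ 0.38.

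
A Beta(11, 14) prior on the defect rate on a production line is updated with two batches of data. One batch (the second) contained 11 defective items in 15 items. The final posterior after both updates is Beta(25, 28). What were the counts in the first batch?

3 defective items and 10 good items

Sequential conjugate updates are equivalent to a single update on the pooled data, so total successes = posterior α − prior α and total failures = posterior β − prior β.
Total across both batches: 25−11=14 defective items, 28−14=14 good items.
Subtract the second batch: 14−11=3 defective items and 14−4=10 good items.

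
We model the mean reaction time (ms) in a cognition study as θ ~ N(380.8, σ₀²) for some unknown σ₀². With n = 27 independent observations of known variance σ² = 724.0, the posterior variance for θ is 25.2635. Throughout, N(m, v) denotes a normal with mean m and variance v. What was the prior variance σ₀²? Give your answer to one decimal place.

Posterior precision equals prior precision plus data precision: 1/σ_n² = 1/σ₀² + n/σ².
So 1/σ₀² = 1/25.2635 − 27/724.0 = 0.039583 − 0.037293 = 0.002290.
Hence σ₀² = 1/0.002290 ≈ 436.7.

σ₀² = 436.7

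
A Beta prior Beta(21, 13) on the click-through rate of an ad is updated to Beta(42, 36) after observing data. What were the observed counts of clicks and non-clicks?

Beta is conjugate to the binomial likelihood: posterior = Beta(a+s, b+f).
Match parameters: s=42−21=21, f=36−13=23.

21 clicks and 23 non-clicks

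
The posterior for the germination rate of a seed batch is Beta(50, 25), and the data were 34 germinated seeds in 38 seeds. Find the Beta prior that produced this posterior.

Beta(16, 21)

Beta is conjugate to the binomial likelihood: posterior = Beta(a+s, b+f).
So a = 50 − 34 = 16 and b = 25 − 4 = 21.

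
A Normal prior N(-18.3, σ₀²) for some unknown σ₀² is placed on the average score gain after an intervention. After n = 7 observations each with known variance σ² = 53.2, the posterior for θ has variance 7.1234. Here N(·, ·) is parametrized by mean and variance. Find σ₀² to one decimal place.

σ₀² = 113.6

For the Normal–Normal model with known σ², precisions add: τ_n = τ₀ + n/σ².
So 1/σ₀² = 1/7.1234 − 7/53.2 = 0.140382 − 0.131579 = 0.008803.
Hence σ₀² = 1/0.008803 ≈ 113.6.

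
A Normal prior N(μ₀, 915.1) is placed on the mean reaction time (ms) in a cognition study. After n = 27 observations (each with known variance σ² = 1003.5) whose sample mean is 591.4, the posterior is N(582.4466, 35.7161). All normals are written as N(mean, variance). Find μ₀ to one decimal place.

With known observation variance, the Normal–Normal posterior has precision τ_n = τ₀ + n/σ² and mean μ_n = (τ₀μ₀ + (n/σ²)x̄)/τ_n.
Here τ₀ = 1/915.1 = 0.001093 and τ_data = 27/1003.5 = 0.026906, so τ_n = 0.027999.
Rearranging for μ₀: μ₀ = (μ_n·τ_n − τ_data·x̄)/τ₀ = (582.4466·0.027999 − 0.026906·591.4) / 0.001093 = 0.395714/0.001093 ≈ 362.0.

μ₀ = 362.0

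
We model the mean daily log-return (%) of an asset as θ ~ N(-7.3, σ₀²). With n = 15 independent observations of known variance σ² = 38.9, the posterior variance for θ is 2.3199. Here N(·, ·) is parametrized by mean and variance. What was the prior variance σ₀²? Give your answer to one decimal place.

For the Normal–Normal model with known σ², precisions add: τ_n = τ₀ + n/σ².
So 1/σ₀² = 1/2.3199 − 15/38.9 = 0.431053 − 0.385604 = 0.045449.
Hence σ₀² = 1/0.045449 ≈ 22.0.

σ₀² = 22.0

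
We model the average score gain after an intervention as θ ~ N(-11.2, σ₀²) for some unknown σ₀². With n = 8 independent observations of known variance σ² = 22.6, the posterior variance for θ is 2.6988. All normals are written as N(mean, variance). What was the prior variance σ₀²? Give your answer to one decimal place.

σ₀² = 60.4

For the Normal–Normal model with known σ², precisions add: τ_n = τ₀ + n/σ².
So 1/σ₀² = 1/2.6988 − 8/22.6 = 0.370535 − 0.353982 = 0.016553.
Hence σ₀² = 1/0.016553 ≈ 60.4.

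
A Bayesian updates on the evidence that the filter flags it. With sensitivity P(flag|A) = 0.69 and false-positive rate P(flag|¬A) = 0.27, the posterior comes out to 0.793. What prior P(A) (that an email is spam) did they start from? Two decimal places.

Bayes' rule in odds form gives O(A|E) = O(A)·[P(E|A)/P(E|¬A)], hence O(A) = O(A|E)/LR.
Posterior odds = 0.793/(1−0.793) = 3.8309. LR = 0.69/0.27 = 2.5556.
Prior odds = 3.8309/2.5556 = 1.4990, so P(A) = 1.4990/(1+1.4990) ≈ 0.60.

P(A) = 0.60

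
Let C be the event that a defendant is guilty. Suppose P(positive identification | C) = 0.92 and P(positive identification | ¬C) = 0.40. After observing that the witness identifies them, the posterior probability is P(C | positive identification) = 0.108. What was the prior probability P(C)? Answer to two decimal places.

P(C) = 0.05

In odds form, posterior odds = prior odds × likelihood ratio, so prior odds = posterior odds ÷ LR.
Posterior odds = 0.108/(1−0.108) = 0.1211. LR = 0.92/0.40 = 2.3000.
Prior odds = 0.1211/2.3000 = 0.0527, so P(C) = 0.0527/(1+0.0527) ≈ 0.05.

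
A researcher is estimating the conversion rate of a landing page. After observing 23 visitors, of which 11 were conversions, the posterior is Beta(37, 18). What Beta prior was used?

Beta(26, 6)

Beta is conjugate to the binomial likelihood: posterior = Beta(α+s, β+f).
Subtract the data counts: 37−11=26, 18−12=6.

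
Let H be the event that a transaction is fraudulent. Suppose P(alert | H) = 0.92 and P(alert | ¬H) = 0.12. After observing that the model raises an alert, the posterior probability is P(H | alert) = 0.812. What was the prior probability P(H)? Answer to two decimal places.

P(H) = 0.36

Bayes' rule in odds form gives O(H|E) = O(H)·[P(E|H)/P(E|¬H)], hence O(H) = O(H|E)/LR.
Posterior odds = 0.812/(1−0.812) = 4.3191. LR = 0.92/0.12 = 7.6667.
Prior odds = 4.3191/7.6667 = 0.5634, so P(H) = 0.5634/(1+0.5634) ≈ 0.36.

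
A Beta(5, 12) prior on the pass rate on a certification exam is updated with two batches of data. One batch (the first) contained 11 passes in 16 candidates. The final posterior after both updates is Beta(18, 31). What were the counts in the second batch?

2 passes and 14 failures

Sequential conjugate updates are equivalent to a single update on the pooled data, so total successes = posterior α − prior α and total failures = posterior β − prior β.
Total across both batches: 18−5=13 passes, 31−12=19 failures.
Subtract the first batch: 13−11=2 passes and 19−5=14 failures.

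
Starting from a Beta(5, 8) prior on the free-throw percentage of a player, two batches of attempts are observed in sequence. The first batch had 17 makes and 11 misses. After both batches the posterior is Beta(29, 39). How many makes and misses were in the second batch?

7 makes and 20 misses

Because Beta–binomial updating is additive in the counts, the combined data contributed (α_post−α_prior, β_post−β_prior) successes and failures.
Total across both batches: 29−5=24 makes, 39−8=31 misses.
Subtract the first batch: 24−17=7 makes and 31−11=20 misses.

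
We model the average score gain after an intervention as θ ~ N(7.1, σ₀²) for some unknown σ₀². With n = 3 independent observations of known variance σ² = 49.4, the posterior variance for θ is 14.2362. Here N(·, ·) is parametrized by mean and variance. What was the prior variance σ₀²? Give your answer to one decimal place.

For the Normal–Normal model with known σ², precisions add: τ_n = τ₀ + n/σ².
So 1/σ₀² = 1/14.2362 − 3/49.4 = 0.070243 − 0.060729 = 0.009514.
Hence σ₀² = 1/0.009514 ≈ 105.1.

σ₀² = 105.1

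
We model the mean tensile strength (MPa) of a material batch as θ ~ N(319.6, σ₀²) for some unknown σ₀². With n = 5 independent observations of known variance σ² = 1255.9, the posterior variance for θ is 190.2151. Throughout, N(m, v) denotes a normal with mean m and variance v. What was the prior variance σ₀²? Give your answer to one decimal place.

σ₀² = 783.7

Posterior precision equals prior precision plus data precision: 1/σ_n² = 1/σ₀² + n/σ².
So 1/σ₀² = 1/190.2151 − 5/1255.9 = 0.005257 − 0.003981 = 0.001276.
Hence σ₀² = 1/0.001276 ≈ 783.7.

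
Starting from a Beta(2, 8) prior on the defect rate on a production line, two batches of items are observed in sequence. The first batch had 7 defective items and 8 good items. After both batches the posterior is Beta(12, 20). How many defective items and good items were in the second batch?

Sequential conjugate updates are equivalent to a single update on the pooled data, so total successes = posterior α − prior α and total failures = posterior β − prior β.
Total across both batches: 12−2=10 defective items, 20−8=12 good items.
Subtract the first batch: 10−7=3 defective items and 12−8=4 good items.

3 defective items and 4 good items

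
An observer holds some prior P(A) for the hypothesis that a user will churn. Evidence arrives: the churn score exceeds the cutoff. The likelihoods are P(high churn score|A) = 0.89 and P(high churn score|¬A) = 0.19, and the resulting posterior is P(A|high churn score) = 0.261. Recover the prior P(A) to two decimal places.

Bayes' rule in odds form gives O(A|E) = O(A)·[P(E|A)/P(E|¬A)], hence O(A) = O(A|E)/LR.
Posterior odds = 0.261/(1−0.261) = 0.3532. LR = 0.89/0.19 = 4.6842.
Prior odds = 0.3532/4.6842 = 0.0754, so P(A) = 0.0754/(1+0.0754) ≈ 0.07.

P(A) = 0.07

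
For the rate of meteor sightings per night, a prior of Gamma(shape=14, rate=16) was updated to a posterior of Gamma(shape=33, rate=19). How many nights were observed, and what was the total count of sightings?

n = 3 nights with total 19 sightings

A Gamma(α, β) prior (rate parametrization) on a Poisson rate with n observations summing to S gives posterior Gamma(α+S, β+n).
Matching: Σxᵢ = 33 − 14 = 19 and n = 19 − 16 = 3.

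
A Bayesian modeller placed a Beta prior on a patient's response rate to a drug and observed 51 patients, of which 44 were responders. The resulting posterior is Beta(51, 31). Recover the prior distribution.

Beta is conjugate to the binomial likelihood: posterior = Beta(α+s, β+f).
So α = 51 − 44 = 7 and β = 31 − 7 = 24.

Beta(7, 24)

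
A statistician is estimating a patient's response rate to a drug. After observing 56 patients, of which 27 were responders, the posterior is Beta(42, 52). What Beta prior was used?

Under Beta–binomial conjugacy the posterior parameters are (α+s, β+f).
So α = 42 − 27 = 15 and β = 52 − 29 = 23.

Beta(15, 23)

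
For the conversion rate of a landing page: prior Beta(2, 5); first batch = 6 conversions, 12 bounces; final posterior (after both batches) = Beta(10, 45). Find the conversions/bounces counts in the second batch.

2 conversions and 28 bounces

Because Beta–binomial updating is additive in the counts, the combined data contributed (α_post−α_prior, β_post−β_prior) successes and failures.
Total across both batches: 10−2=8 conversions, 45−5=40 bounces.
Subtract the first batch: 8−6=2 conversions and 40−12=28 bounces.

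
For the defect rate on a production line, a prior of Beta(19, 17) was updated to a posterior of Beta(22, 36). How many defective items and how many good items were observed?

3 defective items and 19 good items

Under Beta–binomial conjugacy the posterior parameters are (a+s, b+f).
Match parameters: s=22−19=3, f=36−17=19.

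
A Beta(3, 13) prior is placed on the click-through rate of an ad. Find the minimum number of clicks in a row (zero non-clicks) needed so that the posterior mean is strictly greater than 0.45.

After k clicks and 0 non-clicks the posterior is Beta(3+k, 13), with mean (3+k)/(3+13+k).
Set (3+k)/(16+k) > 0.45 and solve: k > (0.45·16 − 3)/(1 − 0.45) = 7.636.
The smallest integer exceeding 7.636 is 8.

k = 8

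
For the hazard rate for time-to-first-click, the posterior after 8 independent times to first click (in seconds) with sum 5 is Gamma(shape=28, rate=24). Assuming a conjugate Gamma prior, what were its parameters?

For an exponential likelihood with a Gamma(α, β) prior on the rate, n observations with total T give posterior Gamma(α+n, β+T).
So α = 28 − 8 = 20 and β = 24 − 5 = 19.

Gamma(shape=20, rate=19)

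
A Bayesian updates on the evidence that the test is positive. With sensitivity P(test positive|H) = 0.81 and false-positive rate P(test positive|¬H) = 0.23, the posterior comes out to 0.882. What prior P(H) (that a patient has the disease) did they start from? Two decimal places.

P(H) = 0.68

Bayes' rule in odds form gives O(H|E) = O(H)·[P(E|H)/P(E|¬H)], hence O(H) = O(H|E)/LR.
Posterior odds = 0.882/(1−0.882) = 7.4746. LR = 0.81/0.23 = 3.5217.
Prior odds = 7.4746/3.5217 = 2.1224, so P(H) = 2.1224/(1+2.1224) ≈ 0.68.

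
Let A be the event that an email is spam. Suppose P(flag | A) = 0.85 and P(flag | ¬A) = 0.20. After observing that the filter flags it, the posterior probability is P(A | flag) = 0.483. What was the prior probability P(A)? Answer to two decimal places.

P(A) = 0.18

Bayes' rule in odds form gives O(A|E) = O(A)·[P(E|A)/P(E|¬A)], hence O(A) = O(A|E)/LR.
Posterior odds = 0.483/(1−0.483) = 0.9342. LR = 0.85/0.20 = 4.2500.
Prior odds = 0.9342/4.2500 = 0.2198, so P(A) = 0.2198/(1+0.2198) ≈ 0.18.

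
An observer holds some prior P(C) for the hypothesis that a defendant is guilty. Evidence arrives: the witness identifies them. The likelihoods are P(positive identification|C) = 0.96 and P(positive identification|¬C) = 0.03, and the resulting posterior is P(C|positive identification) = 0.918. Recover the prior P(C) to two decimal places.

P(C) = 0.26

Bayes' rule in odds form gives O(C|E) = O(C)·[P(E|C)/P(E|¬C)], hence O(C) = O(C|E)/LR.
Posterior odds = 0.918/(1−0.918) = 11.1951. LR = 0.96/0.03 = 32.0000.
Prior odds = 11.1951/32.0000 = 0.3498, so P(C) = 0.3498/(1+0.3498) ≈ 0.26.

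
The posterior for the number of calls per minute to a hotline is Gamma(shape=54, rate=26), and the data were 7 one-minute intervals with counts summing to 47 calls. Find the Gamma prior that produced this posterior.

Gamma–Poisson conjugacy: posterior shape = α + Σxᵢ, posterior rate = β + n.
So α = 54 − 47 = 7 and β = 26 − 7 = 19.

Gamma(shape=7, rate=19)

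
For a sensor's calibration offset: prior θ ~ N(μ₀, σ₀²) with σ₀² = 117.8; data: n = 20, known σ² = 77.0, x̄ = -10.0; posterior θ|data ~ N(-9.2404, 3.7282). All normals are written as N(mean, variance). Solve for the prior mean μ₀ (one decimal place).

The posterior mean is a precision-weighted average: μ_n = (τ₀μ₀ + τ_data·x̄)/(τ₀+τ_data), with τ₀=1/σ₀² and τ_data=n/σ².
Here τ₀ = 1/117.8 = 0.008489 and τ_data = 20/77.0 = 0.259740, so τ_n = 0.268229.
Rearranging for μ₀: μ₀ = (μ_n·τ_n − τ_data·x̄)/τ₀ = (-9.2404·0.268229 − 0.259740·-10.0) / 0.008489 = 0.118857/0.008489 ≈ 14.0.

μ₀ = 14.0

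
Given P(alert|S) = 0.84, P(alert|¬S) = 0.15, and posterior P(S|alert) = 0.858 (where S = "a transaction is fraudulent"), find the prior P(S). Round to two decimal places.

Bayes' rule in odds form gives O(S|E) = O(S)·[P(E|S)/P(E|¬S)], hence O(S) = O(S|E)/LR.
Posterior odds = 0.858/(1−0.858) = 6.0423. LR = 0.84/0.15 = 5.6000.
Prior odds = 6.0423/5.6000 = 1.0790, so P(S) = 1.0790/(1+1.0790) ≈ 0.52.

P(S) = 0.52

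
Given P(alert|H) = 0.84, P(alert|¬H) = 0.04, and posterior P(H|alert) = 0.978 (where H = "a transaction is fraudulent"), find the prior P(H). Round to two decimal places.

In odds form, posterior odds = prior odds × likelihood ratio, so prior odds = posterior odds ÷ LR.
Posterior odds = 0.978/(1−0.978) = 44.4545. LR = 0.84/0.04 = 21.0000.
Prior odds = 44.4545/21.0000 = 2.1169, so P(H) = 2.1169/(1+2.1169) ≈ 0.68.

P(H) = 0.68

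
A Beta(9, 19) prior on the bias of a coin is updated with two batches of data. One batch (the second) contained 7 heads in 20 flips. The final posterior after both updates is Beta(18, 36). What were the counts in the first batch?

Sequential conjugate updates are equivalent to a single update on the pooled data, so total successes = posterior α − prior α and total failures = posterior β − prior β.
Total across both batches: 18−9=9 heads, 36−19=17 tails.
Subtract the second batch: 9−7=2 heads and 17−13=4 tails.

2 heads and 4 tails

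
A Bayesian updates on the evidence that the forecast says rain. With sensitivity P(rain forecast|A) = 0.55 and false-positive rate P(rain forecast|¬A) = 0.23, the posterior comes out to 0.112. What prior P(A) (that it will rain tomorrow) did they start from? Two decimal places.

P(A) = 0.05

Bayes' rule in odds form gives O(A|E) = O(A)·[P(E|A)/P(E|¬A)], hence O(A) = O(A|E)/LR.
Posterior odds = 0.112/(1−0.112) = 0.1261. LR = 0.55/0.23 = 2.3913.
Prior odds = 0.1261/2.3913 = 0.0527, so P(A) = 0.0527/(1+0.0527) ≈ 0.05.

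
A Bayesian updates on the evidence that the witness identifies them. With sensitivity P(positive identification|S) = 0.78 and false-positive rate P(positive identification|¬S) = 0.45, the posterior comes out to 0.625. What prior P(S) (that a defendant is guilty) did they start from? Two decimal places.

Bayes' rule in odds form gives O(S|E) = O(S)·[P(E|S)/P(E|¬S)], hence O(S) = O(S|E)/LR.
Posterior odds = 0.625/(1−0.625) = 1.6667. LR = 0.78/0.45 = 1.7333.
Prior odds = 1.6667/1.7333 = 0.9616, so P(S) = 0.9616/(1+0.9616) ≈ 0.49.

P(S) = 0.49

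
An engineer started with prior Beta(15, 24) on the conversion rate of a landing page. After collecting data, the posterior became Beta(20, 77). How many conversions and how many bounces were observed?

Under Beta–binomial conjugacy the posterior parameters are (α+s, β+f).
Match parameters: s=20−15=5, f=77−24=53.

5 conversions and 53 bounces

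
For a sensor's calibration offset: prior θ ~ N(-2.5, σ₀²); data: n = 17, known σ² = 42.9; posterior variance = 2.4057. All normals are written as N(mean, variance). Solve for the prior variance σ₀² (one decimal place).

For the Normal–Normal model with known σ², precisions add: τ_n = τ₀ + n/σ².
So 1/σ₀² = 1/2.4057 − 17/42.9 = 0.415679 − 0.396270 = 0.019409.
Hence σ₀² = 1/0.019409 ≈ 51.5.

σ₀² = 51.5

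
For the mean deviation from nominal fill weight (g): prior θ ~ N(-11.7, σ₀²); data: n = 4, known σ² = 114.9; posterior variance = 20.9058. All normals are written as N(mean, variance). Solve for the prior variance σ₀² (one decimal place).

σ₀² = 76.8

For the Normal–Normal model with known σ², precisions add: τ_n = τ₀ + n/σ².
So 1/σ₀² = 1/20.9058 − 4/114.9 = 0.047834 − 0.034813 = 0.013021.
Hence σ₀² = 1/0.013021 ≈ 76.8.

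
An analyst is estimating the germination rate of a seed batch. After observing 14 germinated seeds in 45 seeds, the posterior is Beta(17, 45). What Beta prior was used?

A Beta(α, β) prior with s successes and f failures in binomial data gives a Beta(α+s, β+f) posterior.
Subtract the data counts: 17−14=3, 45−31=14.

Beta(3, 14)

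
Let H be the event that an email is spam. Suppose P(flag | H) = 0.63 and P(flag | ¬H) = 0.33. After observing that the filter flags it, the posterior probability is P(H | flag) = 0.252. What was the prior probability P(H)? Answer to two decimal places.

In odds form, posterior odds = prior odds × likelihood ratio, so prior odds = posterior odds ÷ LR.
Posterior odds = 0.252/(1−0.252) = 0.3369. LR = 0.63/0.33 = 1.9091.
Prior odds = 0.3369/1.9091 = 0.1765, so P(H) = 0.1765/(1+0.1765) ≈ 0.15.

P(H) = 0.15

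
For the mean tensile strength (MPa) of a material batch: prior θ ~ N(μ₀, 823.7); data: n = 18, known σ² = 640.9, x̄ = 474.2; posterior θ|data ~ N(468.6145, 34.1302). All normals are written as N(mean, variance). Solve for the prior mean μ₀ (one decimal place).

μ₀ = 339.4

With known observation variance, the Normal–Normal posterior has precision τ_n = τ₀ + n/σ² and mean μ_n = (τ₀μ₀ + (n/σ²)x̄)/τ_n.
Here τ₀ = 1/823.7 = 0.001214 and τ_data = 18/640.9 = 0.028086, so τ_n = 0.029300.
Rearranging for μ₀: μ₀ = (μ_n·τ_n − τ_data·x̄)/τ₀ = (468.6145·0.029300 − 0.028086·474.2) / 0.001214 = 0.412024/0.001214 ≈ 339.4.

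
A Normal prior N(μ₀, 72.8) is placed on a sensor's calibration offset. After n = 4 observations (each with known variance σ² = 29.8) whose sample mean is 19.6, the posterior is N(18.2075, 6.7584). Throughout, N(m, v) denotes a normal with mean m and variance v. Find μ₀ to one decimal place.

With known observation variance, the Normal–Normal posterior has precision τ_n = τ₀ + n/σ² and mean μ_n = (τ₀μ₀ + (n/σ²)x̄)/τ_n.
Here τ₀ = 1/72.8 = 0.013736 and τ_data = 4/29.8 = 0.134228, so τ_n = 0.147964.
Rearranging for μ₀: μ₀ = (μ_n·τ_n − τ_data·x̄)/τ₀ = (18.2075·0.147964 − 0.134228·19.6) / 0.013736 = 0.063186/0.013736 ≈ 4.6.

μ₀ = 4.6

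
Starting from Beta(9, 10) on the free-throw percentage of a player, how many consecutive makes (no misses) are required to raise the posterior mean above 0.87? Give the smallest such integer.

k = 58

After k makes and 0 misses the posterior is Beta(9+k, 10), with mean (9+k)/(9+10+k).
Set (9+k)/(19+k) > 0.87 and solve: k > (0.87·19 − 9)/(1 − 0.87) = 57.923.
The smallest integer exceeding 57.923 is 58.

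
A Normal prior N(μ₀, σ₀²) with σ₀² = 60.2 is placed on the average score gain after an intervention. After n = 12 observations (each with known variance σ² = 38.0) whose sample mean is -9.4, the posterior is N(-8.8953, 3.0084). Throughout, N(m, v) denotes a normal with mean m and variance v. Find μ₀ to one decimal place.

μ₀ = 0.7

The posterior mean is a precision-weighted average: μ_n = (τ₀μ₀ + τ_data·x̄)/(τ₀+τ_data), with τ₀=1/σ₀² and τ_data=n/σ².
Here τ₀ = 1/60.2 = 0.016611 and τ_data = 12/38.0 = 0.315789, so τ_n = 0.332400.
Rearranging for μ₀: μ₀ = (μ_n·τ_n − τ_data·x̄)/τ₀ = (-8.8953·0.332400 − 0.315789·-9.4) / 0.016611 = 0.011619/0.016611 ≈ 0.7.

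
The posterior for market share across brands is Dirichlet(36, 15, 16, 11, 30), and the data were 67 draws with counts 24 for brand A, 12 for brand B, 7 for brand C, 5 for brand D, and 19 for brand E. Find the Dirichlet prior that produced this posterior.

For a Dirichlet(α) prior with multinomial counts c, the posterior is Dirichlet(α + c) componentwise.
Subtract each count from the matching posterior parameter: 36−24=12, 15−12=3, 16−7=9, 11−5=6, 30−19=11.

Dirichlet(12, 3, 9, 6, 11)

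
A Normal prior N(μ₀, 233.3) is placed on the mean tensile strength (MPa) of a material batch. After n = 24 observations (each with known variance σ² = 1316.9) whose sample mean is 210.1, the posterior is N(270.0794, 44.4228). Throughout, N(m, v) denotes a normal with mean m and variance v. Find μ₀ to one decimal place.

μ₀ = 525.1

With known observation variance, the Normal–Normal posterior has precision τ_n = τ₀ + n/σ² and mean μ_n = (τ₀μ₀ + (n/σ²)x̄)/τ_n.
Here τ₀ = 1/233.3 = 0.004286 and τ_data = 24/1316.9 = 0.018225, so τ_n = 0.022511.
Rearranging for μ₀: μ₀ = (μ_n·τ_n − τ_data·x̄)/τ₀ = (270.0794·0.022511 − 0.018225·210.1) / 0.004286 = 2.250685/0.004286 ≈ 525.1.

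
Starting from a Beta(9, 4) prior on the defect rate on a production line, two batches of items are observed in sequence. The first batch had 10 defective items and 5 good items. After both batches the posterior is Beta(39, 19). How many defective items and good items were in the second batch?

20 defective items and 10 good items

Sequential conjugate updates are equivalent to a single update on the pooled data, so total successes = posterior α − prior α and total failures = posterior β − prior β.
Total across both batches: 39−9=30 defective items, 19−4=15 good items.
Subtract the first batch: 30−10=20 defective items and 15−5=10 good items.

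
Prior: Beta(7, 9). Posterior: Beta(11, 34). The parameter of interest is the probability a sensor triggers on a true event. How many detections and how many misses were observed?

A Beta(α, β) prior with s successes and f failures in binomial data gives a Beta(α+s, β+f) posterior.
So s = 11 − 7 = 4 and f = 34 − 9 = 25.

4 detections and 25 misses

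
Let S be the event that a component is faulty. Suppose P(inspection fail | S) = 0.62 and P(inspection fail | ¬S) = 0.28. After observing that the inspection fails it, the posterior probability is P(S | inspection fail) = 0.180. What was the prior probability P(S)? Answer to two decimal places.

Bayes' rule in odds form gives O(S|E) = O(S)·[P(E|S)/P(E|¬S)], hence O(S) = O(S|E)/LR.
Posterior odds = 0.180/(1−0.180) = 0.2195. LR = 0.62/0.28 = 2.2143.
Prior odds = 0.2195/2.2143 = 0.0991, so P(S) = 0.0991/(1+0.0991) ≈ 0.09.

P(S) = 0.09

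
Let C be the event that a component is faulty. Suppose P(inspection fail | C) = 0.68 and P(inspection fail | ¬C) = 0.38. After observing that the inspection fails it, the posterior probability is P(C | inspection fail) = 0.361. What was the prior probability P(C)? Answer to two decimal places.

P(C) = 0.24

In odds form, posterior odds = prior odds × likelihood ratio, so prior odds = posterior odds ÷ LR.
Posterior odds = 0.361/(1−0.361) = 0.5649. LR = 0.68/0.38 = 1.7895.
Prior odds = 0.5649/1.7895 = 0.3157, so P(C) = 0.3157/(1+0.3157) ≈ 0.24.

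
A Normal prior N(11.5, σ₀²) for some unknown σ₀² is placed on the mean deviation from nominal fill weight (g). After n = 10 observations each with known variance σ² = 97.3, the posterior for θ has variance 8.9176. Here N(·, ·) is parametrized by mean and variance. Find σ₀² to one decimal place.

σ₀² = 106.8

Posterior precision equals prior precision plus data precision: 1/σ_n² = 1/σ₀² + n/σ².
So 1/σ₀² = 1/8.9176 − 10/97.3 = 0.112138 − 0.102775 = 0.009363.
Hence σ₀² = 1/0.009363 ≈ 106.8.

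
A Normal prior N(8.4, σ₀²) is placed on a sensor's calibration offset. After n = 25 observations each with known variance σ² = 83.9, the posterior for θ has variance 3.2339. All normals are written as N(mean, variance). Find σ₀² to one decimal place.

σ₀² = 88.9

Posterior precision equals prior precision plus data precision: 1/σ_n² = 1/σ₀² + n/σ².
So 1/σ₀² = 1/3.2339 − 25/83.9 = 0.309224 − 0.297974 = 0.011250.
Hence σ₀² = 1/0.011250 ≈ 88.9.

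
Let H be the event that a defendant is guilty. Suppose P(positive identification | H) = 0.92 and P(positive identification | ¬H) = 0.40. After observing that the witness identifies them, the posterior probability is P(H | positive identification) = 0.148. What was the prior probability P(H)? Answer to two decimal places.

In odds form, posterior odds = prior odds × likelihood ratio, so prior odds = posterior odds ÷ LR.
Posterior odds = 0.148/(1−0.148) = 0.1737. LR = 0.92/0.40 = 2.3000.
Prior odds = 0.1737/2.3000 = 0.0755, so P(H) = 0.0755/(1+0.0755) ≈ 0.07.

P(H) = 0.07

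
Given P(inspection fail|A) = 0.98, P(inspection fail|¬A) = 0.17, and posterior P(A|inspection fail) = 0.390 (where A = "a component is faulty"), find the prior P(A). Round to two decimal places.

Bayes' rule in odds form gives O(A|E) = O(A)·[P(E|A)/P(E|¬A)], hence O(A) = O(A|E)/LR.
Posterior odds = 0.390/(1−0.390) = 0.6393. LR = 0.98/0.17 = 5.7647.
Prior odds = 0.6393/5.7647 = 0.1109, so P(A) = 0.1109/(1+0.1109) ≈ 0.10.

P(A) = 0.10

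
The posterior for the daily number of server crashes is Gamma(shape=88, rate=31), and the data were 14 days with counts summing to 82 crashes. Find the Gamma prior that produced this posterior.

Gamma(shape=6, rate=17)

Gamma–Poisson conjugacy: posterior shape = α + Σxᵢ, posterior rate = β + n.
So α = 88 − 82 = 6 and β = 31 − 14 = 17.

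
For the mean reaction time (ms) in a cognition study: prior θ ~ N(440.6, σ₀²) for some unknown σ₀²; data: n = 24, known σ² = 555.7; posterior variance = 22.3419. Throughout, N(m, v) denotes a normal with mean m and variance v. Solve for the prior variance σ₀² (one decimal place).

σ₀² = 636.9

For the Normal–Normal model with known σ², precisions add: τ_n = τ₀ + n/σ².
So 1/σ₀² = 1/22.3419 − 24/555.7 = 0.044759 − 0.043189 = 0.001570.
Hence σ₀² = 1/0.001570 ≈ 636.9.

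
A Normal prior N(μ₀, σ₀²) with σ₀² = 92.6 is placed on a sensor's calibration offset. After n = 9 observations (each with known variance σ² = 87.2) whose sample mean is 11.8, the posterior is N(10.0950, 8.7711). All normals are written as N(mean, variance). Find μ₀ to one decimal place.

With known observation variance, the Normal–Normal posterior has precision τ_n = τ₀ + n/σ² and mean μ_n = (τ₀μ₀ + (n/σ²)x̄)/τ_n.
Here τ₀ = 1/92.6 = 0.010799 and τ_data = 9/87.2 = 0.103211, so τ_n = 0.114010.
Rearranging for μ₀: μ₀ = (μ_n·τ_n − τ_data·x̄)/τ₀ = (10.0950·0.114010 − 0.103211·11.8) / 0.010799 = -0.066959/0.010799 ≈ -6.2.

μ₀ = -6.2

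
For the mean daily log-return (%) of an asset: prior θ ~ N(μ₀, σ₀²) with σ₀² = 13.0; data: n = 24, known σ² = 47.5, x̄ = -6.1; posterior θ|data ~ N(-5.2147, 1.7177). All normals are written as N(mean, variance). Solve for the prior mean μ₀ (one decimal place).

μ₀ = 0.6

With known observation variance, the Normal–Normal posterior has precision τ_n = τ₀ + n/σ² and mean μ_n = (τ₀μ₀ + (n/σ²)x̄)/τ_n.
Here τ₀ = 1/13.0 = 0.076923 and τ_data = 24/47.5 = 0.505263, so τ_n = 0.582186.
Rearranging for μ₀: μ₀ = (μ_n·τ_n − τ_data·x̄)/τ₀ = (-5.2147·0.582186 − 0.505263·-6.1) / 0.076923 = 0.046179/0.076923 ≈ 0.6.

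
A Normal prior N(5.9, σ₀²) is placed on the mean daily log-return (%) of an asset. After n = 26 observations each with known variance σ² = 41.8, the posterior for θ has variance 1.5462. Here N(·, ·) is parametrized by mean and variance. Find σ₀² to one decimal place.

For the Normal–Normal model with known σ², precisions add: τ_n = τ₀ + n/σ².
So 1/σ₀² = 1/1.5462 − 26/41.8 = 0.646747 − 0.622010 = 0.024737.
Hence σ₀² = 1/0.024737 ≈ 40.4.

σ₀² = 40.4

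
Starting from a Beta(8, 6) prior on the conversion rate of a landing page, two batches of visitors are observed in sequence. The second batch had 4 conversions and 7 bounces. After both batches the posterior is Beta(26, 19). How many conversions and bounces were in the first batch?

Because Beta–binomial updating is additive in the counts, the combined data contributed (α_post−α_prior, β_post−β_prior) successes and failures.
Total across both batches: 26−8=18 conversions, 19−6=13 bounces.
Subtract the second batch: 18−4=14 conversions and 13−7=6 bounces.

14 conversions and 6 bounces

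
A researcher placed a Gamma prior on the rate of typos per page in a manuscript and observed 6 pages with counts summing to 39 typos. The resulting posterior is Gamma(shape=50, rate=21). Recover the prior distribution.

Gamma–Poisson conjugacy: posterior shape = α + Σxᵢ, posterior rate = β + n.
So α = 50 − 39 = 11 and β = 21 − 6 = 15.

Gamma(shape=11, rate=15)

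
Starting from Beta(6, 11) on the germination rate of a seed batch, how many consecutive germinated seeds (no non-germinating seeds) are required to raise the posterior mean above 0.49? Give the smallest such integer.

k = 5

After k germinated seeds and 0 non-germinating seeds the posterior is Beta(6+k, 11), with mean (6+k)/(6+11+k).
Set (6+k)/(17+k) > 0.49 and solve: k > (0.49·17 − 6)/(1 − 0.49) = 4.569.
The smallest integer exceeding 4.569 is 5, and checking k=5: (11)/(22) = 0.5000 > 0.49.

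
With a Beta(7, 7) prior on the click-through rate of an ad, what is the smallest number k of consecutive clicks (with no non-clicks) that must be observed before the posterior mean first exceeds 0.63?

k = 5

After k clicks and 0 non-clicks the posterior is Beta(7+k, 7), with mean (7+k)/(7+7+k).
Set (7+k)/(14+k) > 0.63 and solve: k > (0.63·14 − 7)/(1 − 0.63) = 4.919.
The smallest integer exceeding 4.919 is 5.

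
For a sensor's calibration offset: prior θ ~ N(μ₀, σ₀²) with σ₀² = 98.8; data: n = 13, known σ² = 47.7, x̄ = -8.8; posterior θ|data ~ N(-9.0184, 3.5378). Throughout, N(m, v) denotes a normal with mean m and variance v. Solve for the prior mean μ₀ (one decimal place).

μ₀ = -14.9

With known observation variance, the Normal–Normal posterior has precision τ_n = τ₀ + n/σ² and mean μ_n = (τ₀μ₀ + (n/σ²)x̄)/τ_n.
Here τ₀ = 1/98.8 = 0.010121 and τ_data = 13/47.7 = 0.272537, so τ_n = 0.282658.
Rearranging for μ₀: μ₀ = (μ_n·τ_n − τ_data·x̄)/τ₀ = (-9.0184·0.282658 − 0.272537·-8.8) / 0.010121 = -0.150797/0.010121 ≈ -14.9.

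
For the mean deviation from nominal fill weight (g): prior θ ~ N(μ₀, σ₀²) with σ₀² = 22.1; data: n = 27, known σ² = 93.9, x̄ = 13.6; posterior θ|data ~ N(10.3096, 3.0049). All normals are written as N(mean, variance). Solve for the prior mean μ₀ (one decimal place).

The posterior mean is a precision-weighted average: μ_n = (τ₀μ₀ + τ_data·x̄)/(τ₀+τ_data), with τ₀=1/σ₀² and τ_data=n/σ².
Here τ₀ = 1/22.1 = 0.045249 and τ_data = 27/93.9 = 0.287540, so τ_n = 0.332789.
Rearranging for μ₀: μ₀ = (μ_n·τ_n − τ_data·x̄)/τ₀ = (10.3096·0.332789 − 0.287540·13.6) / 0.045249 = -0.479623/0.045249 ≈ -10.6.

μ₀ = -10.6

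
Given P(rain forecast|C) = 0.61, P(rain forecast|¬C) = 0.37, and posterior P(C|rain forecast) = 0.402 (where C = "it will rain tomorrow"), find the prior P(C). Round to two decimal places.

P(C) = 0.29

Bayes' rule in odds form gives O(C|E) = O(C)·[P(E|C)/P(E|¬C)], hence O(C) = O(C|E)/LR.
Posterior odds = 0.402/(1−0.402) = 0.6722. LR = 0.61/0.37 = 1.6486.
Prior odds = 0.6722/1.6486 = 0.4077, so P(C) = 0.4077/(1+0.4077) ≈ 0.29.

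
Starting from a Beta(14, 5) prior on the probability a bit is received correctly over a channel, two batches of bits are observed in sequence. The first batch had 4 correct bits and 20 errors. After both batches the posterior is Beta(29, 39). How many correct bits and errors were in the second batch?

Because Beta–binomial updating is additive in the counts, the combined data contributed (α_post−α_prior, β_post−β_prior) successes and failures.
Total across both batches: 29−14=15 correct bits, 39−5=34 errors.
Subtract the first batch: 15−4=11 correct bits and 34−20=14 errors.

11 correct bits and 14 errors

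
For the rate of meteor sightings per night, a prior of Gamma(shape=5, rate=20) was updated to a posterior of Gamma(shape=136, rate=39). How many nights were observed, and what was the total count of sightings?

A Gamma(α, β) prior (rate parametrization) on a Poisson rate with n observations summing to S gives posterior Gamma(α+S, β+n).
Matching: Σxᵢ = 136 − 5 = 131 and n = 39 − 20 = 19.

n = 19 nights with total 131 sightings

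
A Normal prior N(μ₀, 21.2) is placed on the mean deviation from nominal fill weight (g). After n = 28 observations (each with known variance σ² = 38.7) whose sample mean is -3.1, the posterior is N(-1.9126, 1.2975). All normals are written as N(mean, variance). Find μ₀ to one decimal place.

The posterior mean is a precision-weighted average: μ_n = (τ₀μ₀ + τ_data·x̄)/(τ₀+τ_data), with τ₀=1/σ₀² and τ_data=n/σ².
Here τ₀ = 1/21.2 = 0.047170 and τ_data = 28/38.7 = 0.723514, so τ_n = 0.770684.
Rearranging for μ₀: μ₀ = (μ_n·τ_n − τ_data·x̄)/τ₀ = (-1.9126·0.770684 − 0.723514·-3.1) / 0.047170 = 0.768883/0.047170 ≈ 16.3.

μ₀ = 16.3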